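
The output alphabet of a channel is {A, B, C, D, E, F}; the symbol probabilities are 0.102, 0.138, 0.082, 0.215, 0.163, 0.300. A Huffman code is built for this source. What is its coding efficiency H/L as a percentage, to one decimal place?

Entropy H = −Σ p log₂ p ≈ 2.4506 bits.
Huffman merges: 41/500+51/500→23/125; 69/500+163/1000→301/1000; 23/125+43/200→399/1000; 3/10+301/1000→601/1000; 399/1000+601/1000→1. L = 497/200 ≈ 2.4850.
Efficiency = H/L = 2.4506/2.4850 = 98.6%.

98.6%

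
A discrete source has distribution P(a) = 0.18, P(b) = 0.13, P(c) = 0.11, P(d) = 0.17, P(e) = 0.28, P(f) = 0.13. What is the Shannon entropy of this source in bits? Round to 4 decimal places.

2.5097 bits

H = −Σ pᵢ log₂ pᵢ.
−0.18·log₂(0.18) = 0.4453
−0.13·log₂(0.13) = 0.3826
−0.11·log₂(0.11) = 0.3503
−0.17·log₂(0.17) = 0.4346
−0.28·log₂(0.28) = 0.5142
−0.13·log₂(0.13) = 0.3826
Sum ≈ 2.5097 → 2.5097 bits.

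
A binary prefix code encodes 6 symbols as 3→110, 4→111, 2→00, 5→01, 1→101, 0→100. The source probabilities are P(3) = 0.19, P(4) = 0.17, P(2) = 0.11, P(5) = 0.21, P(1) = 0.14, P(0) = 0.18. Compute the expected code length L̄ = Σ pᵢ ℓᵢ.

L̄ = Σ pᵢ·ℓᵢ = 0.19·3 + 0.17·3 + 0.11·2 + 0.21·2 + 0.14·3 + 0.18·3 = 2.68 bits/symbol.

2.68 bits/symbol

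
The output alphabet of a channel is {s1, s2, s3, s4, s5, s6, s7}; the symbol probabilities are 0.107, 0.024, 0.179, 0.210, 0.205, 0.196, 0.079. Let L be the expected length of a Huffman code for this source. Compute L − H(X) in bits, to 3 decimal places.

Entropy H = −Σ p log₂ p ≈ 2.6100 bits.
Huffman merges: 3/125+79/1000→103/1000; 103/1000+107/1000→21/100; 179/1000+49/250→3/8; 41/200+21/100→83/200; 21/100+3/8→117/200; 83/200+117/200→1. L = 336/125 ≈ 2.6880.
L − H = 2.6880 − 2.6100 = 0.078 bits.

0.078 bits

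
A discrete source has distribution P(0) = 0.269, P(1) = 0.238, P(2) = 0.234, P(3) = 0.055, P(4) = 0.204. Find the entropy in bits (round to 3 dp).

2.191 bits

H = −Σ pᵢ log₂ pᵢ.
−0.269·log₂(0.269) = 0.5096
−0.238·log₂(0.238) = 0.4929
−0.234·log₂(0.234) = 0.4903
−0.055·log₂(0.055) = 0.2301
−0.204·log₂(0.204) = 0.4678
Sum ≈ 2.1908 → 2.191 bits.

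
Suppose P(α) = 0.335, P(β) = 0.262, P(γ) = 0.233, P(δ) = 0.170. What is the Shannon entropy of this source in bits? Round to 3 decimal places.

1.959 bits

H = −Σ pᵢ log₂ pᵢ.
−0.335·log₂(0.335) = 0.5286
−0.262·log₂(0.262) = 0.5063
−0.233·log₂(0.233) = 0.4897
−0.170·log₂(0.170) = 0.4346
Sum ≈ 1.9591 → 1.959 bits.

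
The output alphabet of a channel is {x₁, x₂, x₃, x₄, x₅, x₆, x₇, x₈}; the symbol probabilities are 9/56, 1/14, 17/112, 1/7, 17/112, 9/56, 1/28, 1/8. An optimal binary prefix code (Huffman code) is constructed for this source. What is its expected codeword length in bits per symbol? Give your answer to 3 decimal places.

Repeatedly combine the two least-probable nodes; the expected code length is the sum of the merged weights.
merge 1/28 + 1/14 → 3/28
merge 3/28 + 1/8 → 13/56
merge 1/7 + 17/112 → 33/112
merge 17/112 + 9/56 → 5/16
merge 9/56 + 13/56 → 11/28
merge 33/112 + 5/16 → 17/28
merge 11/28 + 17/28 → 1
L = 3/28 + 13/56 + 33/112 + 5/16 + 11/28 + 17/28 + 1 = 165/56 ≈ 2.946 bits/symbol.

2.946 bits/symbol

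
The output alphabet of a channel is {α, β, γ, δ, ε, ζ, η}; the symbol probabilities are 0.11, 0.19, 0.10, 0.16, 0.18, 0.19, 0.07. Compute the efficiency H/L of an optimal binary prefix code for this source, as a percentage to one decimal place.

Entropy H = −Σ p log₂ p ≈ 2.7298 bits.
Huffman merges: 7/100+1/10→17/100; 11/100+4/25→27/100; 17/100+9/50→7/20; 19/100+19/100→19/50; 27/100+7/20→31/50; 19/50+31/50→1. L = 279/100 ≈ 2.7900.
Efficiency = H/L = 2.7298/2.7900 = 97.8%.

97.8%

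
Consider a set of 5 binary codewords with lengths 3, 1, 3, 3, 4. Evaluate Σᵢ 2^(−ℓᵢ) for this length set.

0.9375

With common denominator 2^4 = 16: Σ 2^(−ℓᵢ) = 2/16 + 8/16 + 2/16 + 2/16 + 1/16 = 15/16 = 0.9375.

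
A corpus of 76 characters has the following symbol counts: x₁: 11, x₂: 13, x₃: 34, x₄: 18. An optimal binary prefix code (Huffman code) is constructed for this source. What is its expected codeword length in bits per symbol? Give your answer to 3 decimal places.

1.868 bits/symbol

Probabilities are the counts divided by 76.
Repeatedly combine the two least-probable nodes; the expected code length is the sum of the merged weights.
merge 11/76 + 13/76 → 6/19
merge 9/38 + 6/19 → 21/38
merge 17/38 + 21/38 → 1
L = 6/19 + 21/38 + 1 = 71/38 ≈ 1.868 bits/symbol.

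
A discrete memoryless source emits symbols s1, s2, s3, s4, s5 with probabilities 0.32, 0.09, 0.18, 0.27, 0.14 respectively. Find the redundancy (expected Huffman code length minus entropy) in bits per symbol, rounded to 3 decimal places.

Entropy H = −Σ p log₂ p ≈ 2.1911 bits.
Huffman merges: 9/100+7/50→23/100; 9/50+23/100→41/100; 27/100+8/25→59/100; 41/100+59/100→1. L = 223/100 ≈ 2.2300.
L − H = 2.2300 − 2.1911 = 0.039 bits.

0.039 bits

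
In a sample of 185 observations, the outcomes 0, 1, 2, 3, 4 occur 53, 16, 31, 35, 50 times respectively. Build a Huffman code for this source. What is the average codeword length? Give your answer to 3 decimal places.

Probabilities are the counts divided by 185.
Repeatedly combine the two least-probable nodes; the expected code length is the sum of the merged weights.
merge 16/185 + 31/185 → 47/185
merge 7/37 + 47/185 → 82/185
merge 10/37 + 53/185 → 103/185
merge 82/185 + 103/185 → 1
L = 47/185 + 82/185 + 103/185 + 1 = 417/185 ≈ 2.254 bits/symbol.

2.254 bits/symbol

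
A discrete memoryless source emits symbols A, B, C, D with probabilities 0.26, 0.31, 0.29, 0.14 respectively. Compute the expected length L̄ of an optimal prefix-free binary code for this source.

2 bits/symbol

Repeatedly combine the two least-probable nodes; the expected code length is the sum of the merged weights.
merge 7/50 + 13/50 → 2/5
merge 29/100 + 31/100 → 3/5
merge 2/5 + 3/5 → 1
L = 2/5 + 3/5 + 1 = 2 bits/symbol.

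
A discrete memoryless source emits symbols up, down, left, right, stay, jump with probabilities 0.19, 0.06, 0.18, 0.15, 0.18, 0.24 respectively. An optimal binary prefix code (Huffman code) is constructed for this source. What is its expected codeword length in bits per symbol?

Repeatedly combine the two least-probable nodes; the expected code length is the sum of the merged weights.
merge 3/50 + 3/20 → 21/100
merge 9/50 + 9/50 → 9/25
merge 19/100 + 21/100 → 2/5
merge 6/25 + 9/25 → 3/5
merge 2/5 + 3/5 → 1
L = 21/100 + 9/25 + 2/5 + 3/5 + 1 = 257/100 = 2.57 bits/symbol.

2.57 bits/symbol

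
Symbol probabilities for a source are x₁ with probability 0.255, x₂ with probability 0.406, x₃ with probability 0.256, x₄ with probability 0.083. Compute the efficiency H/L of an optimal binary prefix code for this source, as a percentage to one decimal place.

Entropy H = −Σ p log₂ p ≈ 1.8320 bits.
Huffman merges: 83/1000+51/200→169/500; 32/125+169/500→297/500; 203/500+297/500→1. L = 483/250 ≈ 1.9320.
Efficiency = H/L = 1.8320/1.9320 = 94.8%.

94.8%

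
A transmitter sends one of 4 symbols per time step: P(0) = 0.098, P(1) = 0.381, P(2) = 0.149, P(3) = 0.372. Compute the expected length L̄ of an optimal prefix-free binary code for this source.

1.866 bits/symbol

Repeatedly combine the two least-probable nodes; the expected code length is the sum of the merged weights.
merge 49/500 + 149/1000 → 247/1000
merge 247/1000 + 93/250 → 619/1000
merge 381/1000 + 619/1000 → 1
L = 247/1000 + 619/1000 + 1 = 933/500 = 1.866 bits/symbol.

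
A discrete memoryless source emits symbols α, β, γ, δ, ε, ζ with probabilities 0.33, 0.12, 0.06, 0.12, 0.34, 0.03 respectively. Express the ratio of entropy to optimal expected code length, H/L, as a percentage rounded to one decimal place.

95.5%

Entropy H = −Σ p log₂ p ≈ 2.1864 bits.
Huffman merges: 3/100+3/50→9/100; 9/100+3/25→21/100; 3/25+21/100→33/100; 33/100+33/100→33/50; 17/50+33/50→1. L = 229/100 ≈ 2.2900.
Efficiency = H/L = 2.1864/2.2900 = 95.5%.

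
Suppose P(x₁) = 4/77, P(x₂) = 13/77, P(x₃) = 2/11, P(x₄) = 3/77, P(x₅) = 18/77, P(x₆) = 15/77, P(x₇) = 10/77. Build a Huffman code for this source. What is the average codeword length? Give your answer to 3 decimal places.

Repeatedly combine the two least-probable nodes; the expected code length is the sum of the merged weights.
merge 3/77 + 4/77 → 1/11
merge 1/11 + 10/77 → 17/77
merge 13/77 + 2/11 → 27/77
merge 15/77 + 17/77 → 32/77
merge 18/77 + 27/77 → 45/77
merge 32/77 + 45/77 → 1
L = 1/11 + 17/77 + 27/77 + 32/77 + 45/77 + 1 = 205/77 ≈ 2.662 bits/symbol.

2.662 bits/symbol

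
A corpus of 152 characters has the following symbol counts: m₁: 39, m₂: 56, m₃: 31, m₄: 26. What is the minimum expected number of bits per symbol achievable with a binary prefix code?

Probabilities are the counts divided by 152.
Repeatedly combine the two least-probable nodes; the expected code length is the sum of the merged weights.
merge 13/76 + 31/152 → 3/8
merge 39/152 + 7/19 → 5/8
merge 3/8 + 5/8 → 1
L = 3/8 + 5/8 + 1 = 2 bits/symbol.

2 bits/symbol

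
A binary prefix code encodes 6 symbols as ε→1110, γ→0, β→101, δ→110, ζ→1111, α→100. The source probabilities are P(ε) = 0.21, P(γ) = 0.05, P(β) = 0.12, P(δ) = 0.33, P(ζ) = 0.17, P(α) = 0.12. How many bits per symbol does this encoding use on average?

3.28 bits/symbol

L̄ = Σ pᵢ·ℓᵢ = 0.21·4 + 0.05·1 + 0.12·3 + 0.33·3 + 0.17·4 + 0.12·3 = 3.28 bits/symbol.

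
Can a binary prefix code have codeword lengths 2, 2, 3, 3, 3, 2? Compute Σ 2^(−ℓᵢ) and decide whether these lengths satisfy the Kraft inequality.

1.125; no

With common denominator 2^3 = 8: Σ 2^(−ℓᵢ) = 2/8 + 2/8 + 1/8 + 1/8 + 1/8 + 2/8 = 9/8 = 1.125.
Kraft's inequality requires Σ ≤ 1; here Σ = 1.125 > 1, so no such prefix code exists.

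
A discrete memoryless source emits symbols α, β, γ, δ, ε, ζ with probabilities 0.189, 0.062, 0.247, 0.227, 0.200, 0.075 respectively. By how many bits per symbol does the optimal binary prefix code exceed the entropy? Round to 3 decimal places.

Entropy H = −Σ p log₂ p ≈ 2.4316 bits.
Huffman merges: 31/500+3/40→137/1000; 137/1000+189/1000→163/500; 1/5+227/1000→427/1000; 247/1000+163/500→573/1000; 427/1000+573/1000→1. L = 2463/1000 ≈ 2.4630.
L − H = 2.4630 − 2.4316 = 0.031 bits.

0.031 bits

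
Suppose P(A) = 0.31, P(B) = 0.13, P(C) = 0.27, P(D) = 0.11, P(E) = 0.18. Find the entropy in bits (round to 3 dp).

H = −Σ pᵢ log₂ pᵢ.
−0.31·log₂(0.31) = 0.5238
−0.13·log₂(0.13) = 0.3826
−0.27·log₂(0.27) = 0.5100
−0.11·log₂(0.11) = 0.3503
−0.18·log₂(0.18) = 0.4453
Sum ≈ 2.2121 → 2.212 bits.

2.212 bits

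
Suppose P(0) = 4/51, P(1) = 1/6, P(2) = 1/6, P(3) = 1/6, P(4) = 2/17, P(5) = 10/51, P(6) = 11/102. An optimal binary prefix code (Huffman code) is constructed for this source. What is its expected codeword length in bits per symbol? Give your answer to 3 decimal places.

2.804 bits/symbol

Repeatedly combine the two least-probable nodes; the expected code length is the sum of the merged weights.
merge 4/51 + 11/102 → 19/102
merge 2/17 + 1/6 → 29/102
merge 1/6 + 1/6 → 1/3
merge 19/102 + 10/51 → 13/34
merge 29/102 + 1/3 → 21/34
merge 13/34 + 21/34 → 1
L = 19/102 + 29/102 + 1/3 + 13/34 + 21/34 + 1 = 143/51 ≈ 2.804 bits/symbol.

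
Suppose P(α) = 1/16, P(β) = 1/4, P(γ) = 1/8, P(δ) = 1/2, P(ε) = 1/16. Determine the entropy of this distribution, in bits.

Each probability is a power of 1/2, so log₂(1/p) is an integer.
H = Σ p·log₂(1/p) = 1/16·4 + 1/4·2 + 1/8·3 + 1/2·1 + 1/16·4 = 1.875 bits.

1.875 bits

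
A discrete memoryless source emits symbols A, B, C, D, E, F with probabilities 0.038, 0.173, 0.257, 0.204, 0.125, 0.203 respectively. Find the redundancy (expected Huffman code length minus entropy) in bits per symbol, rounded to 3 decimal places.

Entropy H = −Σ p log₂ p ≈ 2.4308 bits.
Huffman merges: 19/500+1/8→163/1000; 163/1000+173/1000→42/125; 203/1000+51/250→407/1000; 257/1000+42/125→593/1000; 407/1000+593/1000→1. L = 2499/1000 ≈ 2.4990.
L − H = 2.4990 − 2.4308 = 0.068 bits.

0.068 bits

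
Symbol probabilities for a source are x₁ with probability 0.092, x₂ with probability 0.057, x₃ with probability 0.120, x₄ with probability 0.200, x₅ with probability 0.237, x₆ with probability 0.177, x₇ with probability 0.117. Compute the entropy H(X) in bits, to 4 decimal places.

H = −Σ pᵢ log₂ pᵢ.
−0.092·log₂(0.092) = 0.3167
−0.057·log₂(0.057) = 0.2356
−0.120·log₂(0.120) = 0.3671
−0.200·log₂(0.200) = 0.4644
−0.237·log₂(0.237) = 0.4923
−0.177·log₂(0.177) = 0.4422
−0.117·log₂(0.117) = 0.3622
Sum ≈ 2.6803 → 2.6803 bits.

2.6803 bits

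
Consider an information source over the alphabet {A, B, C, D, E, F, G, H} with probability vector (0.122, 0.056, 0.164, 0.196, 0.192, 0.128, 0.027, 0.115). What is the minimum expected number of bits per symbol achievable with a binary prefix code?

2.887 bits/symbol

Repeatedly combine the two least-probable nodes; the expected code length is the sum of the merged weights.
merge 27/1000 + 7/125 → 83/1000
merge 83/1000 + 23/200 → 99/500
merge 61/500 + 16/125 → 1/4
merge 41/250 + 24/125 → 89/250
merge 49/250 + 99/500 → 197/500
merge 1/4 + 89/250 → 303/500
merge 197/500 + 303/500 → 1
L = 83/1000 + 99/500 + 1/4 + 89/250 + 197/500 + 303/500 + 1 = 2887/1000 = 2.887 bits/symbol.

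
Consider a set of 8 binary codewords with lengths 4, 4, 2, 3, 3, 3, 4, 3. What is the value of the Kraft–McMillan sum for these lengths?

With common denominator 2^4 = 16: Σ 2^(−ℓᵢ) = 1/16 + 1/16 + 4/16 + 2/16 + 2/16 + 2/16 + 1/16 + 2/16 = 15/16 = 0.9375.

0.9375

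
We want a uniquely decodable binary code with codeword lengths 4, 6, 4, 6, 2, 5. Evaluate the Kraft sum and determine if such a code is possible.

With common denominator 2^6 = 64: Σ 2^(−ℓᵢ) = 4/64 + 1/64 + 4/64 + 1/64 + 16/64 + 2/64 = 28/64 = 0.4375.
Kraft's inequality requires Σ ≤ 1; here Σ = 0.4375 ≤ 1, so such a prefix code exists.

0.4375; yes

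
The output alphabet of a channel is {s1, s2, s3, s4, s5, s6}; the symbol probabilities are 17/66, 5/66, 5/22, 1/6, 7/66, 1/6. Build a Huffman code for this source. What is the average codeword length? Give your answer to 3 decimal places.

2.515 bits/symbol

Repeatedly combine the two least-probable nodes; the expected code length is the sum of the merged weights.
merge 5/66 + 7/66 → 2/11
merge 1/6 + 1/6 → 1/3
merge 2/11 + 5/22 → 9/22
merge 17/66 + 1/3 → 13/22
merge 9/22 + 13/22 → 1
L = 2/11 + 1/3 + 9/22 + 13/22 + 1 = 83/33 ≈ 2.515 bits/symbol.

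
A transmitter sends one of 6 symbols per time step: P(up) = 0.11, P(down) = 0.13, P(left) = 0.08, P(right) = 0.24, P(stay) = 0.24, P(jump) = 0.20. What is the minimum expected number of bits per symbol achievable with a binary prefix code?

Repeatedly combine the two least-probable nodes; the expected code length is the sum of the merged weights.
merge 2/25 + 11/100 → 19/100
merge 13/100 + 19/100 → 8/25
merge 1/5 + 6/25 → 11/25
merge 6/25 + 8/25 → 14/25
merge 11/25 + 14/25 → 1
L = 19/100 + 8/25 + 11/25 + 14/25 + 1 = 251/100 = 2.51 bits/symbol.

2.51 bits/symbol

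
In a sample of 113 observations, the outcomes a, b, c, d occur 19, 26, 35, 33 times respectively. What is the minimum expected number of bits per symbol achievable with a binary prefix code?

Probabilities are the counts divided by 113.
Repeatedly combine the two least-probable nodes; the expected code length is the sum of the merged weights.
merge 19/113 + 26/113 → 45/113
merge 33/113 + 35/113 → 68/113
merge 45/113 + 68/113 → 1
L = 45/113 + 68/113 + 1 = 2 bits/symbol.

2 bits/symbol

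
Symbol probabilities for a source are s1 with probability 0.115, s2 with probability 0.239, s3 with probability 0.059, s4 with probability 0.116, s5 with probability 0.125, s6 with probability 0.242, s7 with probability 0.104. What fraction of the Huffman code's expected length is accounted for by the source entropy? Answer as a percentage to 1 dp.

Entropy H = −Σ p log₂ p ≈ 2.6637 bits.
Huffman merges: 59/1000+13/125→163/1000; 23/200+29/250→231/1000; 1/8+163/1000→36/125; 231/1000+239/1000→47/100; 121/500+36/125→53/100; 47/100+53/100→1. L = 1341/500 ≈ 2.6820.
Efficiency = H/L = 2.6637/2.6820 = 99.3%.

99.3%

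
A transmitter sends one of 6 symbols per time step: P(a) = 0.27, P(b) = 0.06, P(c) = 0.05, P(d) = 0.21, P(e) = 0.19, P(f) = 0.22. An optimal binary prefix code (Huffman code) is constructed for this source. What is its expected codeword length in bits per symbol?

2.41 bits/symbol

Repeatedly combine the two least-probable nodes; the expected code length is the sum of the merged weights.
merge 1/20 + 3/50 → 11/100
merge 11/100 + 19/100 → 3/10
merge 21/100 + 11/50 → 43/100
merge 27/100 + 3/10 → 57/100
merge 43/100 + 57/100 → 1
L = 11/100 + 3/10 + 43/100 + 57/100 + 1 = 241/100 = 2.41 bits/symbol.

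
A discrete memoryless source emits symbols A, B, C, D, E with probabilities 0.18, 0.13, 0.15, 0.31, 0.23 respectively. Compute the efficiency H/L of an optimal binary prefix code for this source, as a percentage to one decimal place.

98.7%

Entropy H = −Σ p log₂ p ≈ 2.2500 bits.
Huffman merges: 13/100+3/20→7/25; 9/50+23/100→41/100; 7/25+31/100→59/100; 41/100+59/100→1. L = 57/25 ≈ 2.2800.
Efficiency = H/L = 2.2500/2.2800 = 98.7%.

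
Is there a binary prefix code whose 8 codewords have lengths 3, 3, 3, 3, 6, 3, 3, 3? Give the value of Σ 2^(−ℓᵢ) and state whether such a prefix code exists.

With common denominator 2^6 = 64: Σ 2^(−ℓᵢ) = 8/64 + 8/64 + 8/64 + 8/64 + 1/64 + 8/64 + 8/64 + 8/64 = 57/64 = 0.890625.
Kraft's inequality requires Σ ≤ 1; here Σ = 0.890625 ≤ 1, so such a prefix code exists.

0.890625; yes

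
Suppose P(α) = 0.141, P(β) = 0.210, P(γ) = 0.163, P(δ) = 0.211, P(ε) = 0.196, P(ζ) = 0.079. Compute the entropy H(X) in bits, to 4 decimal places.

H = −Σ pᵢ log₂ pᵢ.
−0.141·log₂(0.141) = 0.3985
−0.210·log₂(0.210) = 0.4728
−0.163·log₂(0.163) = 0.4266
−0.211·log₂(0.211) = 0.4736
−0.196·log₂(0.196) = 0.4608
−0.079·log₂(0.079) = 0.2893
Sum ≈ 2.5216 → 2.5216 bits.

2.5216 bits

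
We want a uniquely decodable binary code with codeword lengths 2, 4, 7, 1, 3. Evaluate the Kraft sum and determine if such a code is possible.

0.9453125; yes

With common denominator 2^7 = 128: Σ 2^(−ℓᵢ) = 32/128 + 8/128 + 1/128 + 64/128 + 16/128 = 121/128 = 0.9453125.
Kraft's inequality requires Σ ≤ 1; here Σ = 0.9453125 ≤ 1, so such a prefix code exists.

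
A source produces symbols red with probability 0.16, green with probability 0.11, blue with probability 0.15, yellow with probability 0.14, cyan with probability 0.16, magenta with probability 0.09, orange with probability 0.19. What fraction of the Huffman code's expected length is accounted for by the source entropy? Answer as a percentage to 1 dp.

Entropy H = −Σ p log₂ p ≈ 2.7719 bits.
Huffman merges: 9/100+11/100→1/5; 7/50+3/20→29/100; 4/25+4/25→8/25; 19/100+1/5→39/100; 29/100+8/25→61/100; 39/100+61/100→1. L = 281/100 ≈ 2.8100.
Efficiency = H/L = 2.7719/2.8100 = 98.6%.

98.6%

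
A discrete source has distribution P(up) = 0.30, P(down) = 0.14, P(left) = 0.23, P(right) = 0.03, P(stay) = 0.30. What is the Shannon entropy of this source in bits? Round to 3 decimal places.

2.079 bits

H = −Σ pᵢ log₂ pᵢ.
−0.30·log₂(0.30) = 0.5211
−0.14·log₂(0.14) = 0.3971
−0.23·log₂(0.23) = 0.4877
−0.03·log₂(0.03) = 0.1518
−0.30·log₂(0.30) = 0.5211
Sum ≈ 2.0787 → 2.079 bits.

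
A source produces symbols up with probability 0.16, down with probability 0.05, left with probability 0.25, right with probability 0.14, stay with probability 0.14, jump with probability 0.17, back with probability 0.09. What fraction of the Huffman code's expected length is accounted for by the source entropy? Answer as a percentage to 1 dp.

98.6%

Entropy H = −Σ p log₂ p ≈ 2.6806 bits.
Huffman merges: 1/20+9/100→7/50; 7/50+7/50→7/25; 7/50+4/25→3/10; 17/100+1/4→21/50; 7/25+3/10→29/50; 21/50+29/50→1. L = 68/25 ≈ 2.7200.
Efficiency = H/L = 2.6806/2.7200 = 98.6%.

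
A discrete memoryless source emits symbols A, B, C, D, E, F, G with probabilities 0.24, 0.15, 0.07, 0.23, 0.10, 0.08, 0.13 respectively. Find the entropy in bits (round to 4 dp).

H = −Σ pᵢ log₂ pᵢ.
−0.24·log₂(0.24) = 0.4941
−0.15·log₂(0.15) = 0.4105
−0.07·log₂(0.07) = 0.2686
−0.23·log₂(0.23) = 0.4877
−0.10·log₂(0.10) = 0.3322
−0.08·log₂(0.08) = 0.2915
−0.13·log₂(0.13) = 0.3826
Sum ≈ 2.6672 → 2.6672 bits.

2.6672 bits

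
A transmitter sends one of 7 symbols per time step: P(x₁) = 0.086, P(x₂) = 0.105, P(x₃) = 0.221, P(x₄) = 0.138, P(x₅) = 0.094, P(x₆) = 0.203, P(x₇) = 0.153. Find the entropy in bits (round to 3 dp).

H = −Σ pᵢ log₂ pᵢ.
−0.086·log₂(0.086) = 0.3044
−0.105·log₂(0.105) = 0.3414
−0.221·log₂(0.221) = 0.4813
−0.138·log₂(0.138) = 0.3943
−0.094·log₂(0.094) = 0.3207
−0.203·log₂(0.203) = 0.4670
−0.153·log₂(0.153) = 0.4144
Sum ≈ 2.7235 → 2.723 bits.

2.723 bits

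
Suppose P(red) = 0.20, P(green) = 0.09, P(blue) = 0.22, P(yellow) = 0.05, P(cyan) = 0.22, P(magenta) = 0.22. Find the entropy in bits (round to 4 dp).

2.4349 bits

H = −Σ pᵢ log₂ pᵢ.
−0.20·log₂(0.20) = 0.4644
−0.09·log₂(0.09) = 0.3127
−0.22·log₂(0.22) = 0.4806
−0.05·log₂(0.05) = 0.2161
−0.22·log₂(0.22) = 0.4806
−0.22·log₂(0.22) = 0.4806
Sum ≈ 2.4349 → 2.4349 bits.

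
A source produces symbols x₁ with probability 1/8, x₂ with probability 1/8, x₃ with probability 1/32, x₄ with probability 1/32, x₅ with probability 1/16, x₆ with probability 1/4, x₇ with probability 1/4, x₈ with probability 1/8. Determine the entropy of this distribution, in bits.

2.6875 bits

Each probability is a power of 1/2, so log₂(1/p) is an integer.
H = Σ p·log₂(1/p) = 1/8·3 + 1/8·3 + 1/32·5 + 1/32·5 + 1/16·4 + 1/4·2 + 1/4·2 + 1/8·3 = 2.6875 bits.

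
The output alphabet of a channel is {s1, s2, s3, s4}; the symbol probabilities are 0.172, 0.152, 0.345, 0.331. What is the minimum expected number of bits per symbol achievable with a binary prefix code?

Repeatedly combine the two least-probable nodes; the expected code length is the sum of the merged weights.
merge 19/125 + 43/250 → 81/250
merge 81/250 + 331/1000 → 131/200
merge 69/200 + 131/200 → 1
L = 81/250 + 131/200 + 1 = 1979/1000 = 1.979 bits/symbol.

1.979 bits/symbol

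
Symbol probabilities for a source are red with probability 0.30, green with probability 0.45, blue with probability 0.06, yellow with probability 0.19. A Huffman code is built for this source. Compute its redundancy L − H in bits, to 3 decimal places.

Entropy H = −Σ p log₂ p ≈ 1.7383 bits.
Huffman merges: 3/50+19/100→1/4; 1/4+3/10→11/20; 9/20+11/20→1. L = 9/5 ≈ 1.8000.
L − H = 1.8000 − 1.7383 = 0.062 bits.

0.062 bits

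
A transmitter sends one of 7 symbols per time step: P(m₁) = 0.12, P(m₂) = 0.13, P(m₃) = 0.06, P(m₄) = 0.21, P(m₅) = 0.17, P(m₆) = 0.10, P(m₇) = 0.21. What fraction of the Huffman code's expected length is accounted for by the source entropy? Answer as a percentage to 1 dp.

Entropy H = −Σ p log₂ p ≈ 2.7057 bits.
Huffman merges: 3/50+1/10→4/25; 3/25+13/100→1/4; 4/25+17/100→33/100; 21/100+21/100→21/50; 1/4+33/100→29/50; 21/50+29/50→1. L = 137/50 ≈ 2.7400.
Efficiency = H/L = 2.7057/2.7400 = 98.7%.

98.7%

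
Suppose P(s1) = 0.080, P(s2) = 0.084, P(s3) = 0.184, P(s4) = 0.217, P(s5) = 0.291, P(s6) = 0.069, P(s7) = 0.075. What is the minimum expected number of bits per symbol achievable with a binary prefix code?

2.616 bits/symbol

Repeatedly combine the two least-probable nodes; the expected code length is the sum of the merged weights.
merge 69/1000 + 3/40 → 18/125
merge 2/25 + 21/250 → 41/250
merge 18/125 + 41/250 → 77/250
merge 23/125 + 217/1000 → 401/1000
merge 291/1000 + 77/250 → 599/1000
merge 401/1000 + 599/1000 → 1
L = 18/125 + 41/250 + 77/250 + 401/1000 + 599/1000 + 1 = 327/125 = 2.616 bits/symbol.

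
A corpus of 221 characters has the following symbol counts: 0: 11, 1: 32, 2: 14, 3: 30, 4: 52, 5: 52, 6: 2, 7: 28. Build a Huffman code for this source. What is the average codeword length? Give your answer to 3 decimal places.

Probabilities are the counts divided by 221.
Repeatedly combine the two least-probable nodes; the expected code length is the sum of the merged weights.
merge 2/221 + 11/221 → 1/17
merge 1/17 + 14/221 → 27/221
merge 27/221 + 28/221 → 55/221
merge 30/221 + 32/221 → 62/221
merge 4/17 + 4/17 → 8/17
merge 55/221 + 62/221 → 9/17
merge 8/17 + 9/17 → 1
L = 1/17 + 27/221 + 55/221 + 62/221 + 8/17 + 9/17 + 1 = 599/221 ≈ 2.710 bits/symbol.

2.710 bits/symbol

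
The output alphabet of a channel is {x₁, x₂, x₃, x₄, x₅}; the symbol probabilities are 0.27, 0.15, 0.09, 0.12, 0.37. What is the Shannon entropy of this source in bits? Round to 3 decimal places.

H = −Σ pᵢ log₂ pᵢ.
−0.27·log₂(0.27) = 0.5100
−0.15·log₂(0.15) = 0.4105
−0.09·log₂(0.09) = 0.3127
−0.12·log₂(0.12) = 0.3671
−0.37·log₂(0.37) = 0.5307
Sum ≈ 2.1310 → 2.131 bits.

2.131 bits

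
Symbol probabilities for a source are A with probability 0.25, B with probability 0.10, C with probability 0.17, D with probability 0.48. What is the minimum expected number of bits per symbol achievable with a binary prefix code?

Repeatedly combine the two least-probable nodes; the expected code length is the sum of the merged weights.
merge 1/10 + 17/100 → 27/100
merge 1/4 + 27/100 → 13/25
merge 12/25 + 13/25 → 1
L = 27/100 + 13/25 + 1 = 179/100 = 1.79 bits/symbol.

1.79 bits/symbol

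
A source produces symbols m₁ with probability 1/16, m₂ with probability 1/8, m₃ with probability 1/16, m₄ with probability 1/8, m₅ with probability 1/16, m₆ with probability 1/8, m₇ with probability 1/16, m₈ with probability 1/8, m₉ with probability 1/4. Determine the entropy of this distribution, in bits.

3 bits

Each probability is a power of 1/2, so log₂(1/p) is an integer.
H = Σ p·log₂(1/p) = 1/16·4 + 1/8·3 + 1/16·4 + 1/8·3 + 1/16·4 + 1/8·3 + 1/16·4 + 1/8·3 + 1/4·2 = 3 bits.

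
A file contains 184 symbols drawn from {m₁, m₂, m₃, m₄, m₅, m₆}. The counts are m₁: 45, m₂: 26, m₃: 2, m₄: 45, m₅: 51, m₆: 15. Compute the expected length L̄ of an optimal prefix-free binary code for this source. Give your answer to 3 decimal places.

2.326 bits/symbol

Probabilities are the counts divided by 184.
Repeatedly combine the two least-probable nodes; the expected code length is the sum of the merged weights.
merge 1/92 + 15/184 → 17/184
merge 17/184 + 13/92 → 43/184
merge 43/184 + 45/184 → 11/23
merge 45/184 + 51/184 → 12/23
merge 11/23 + 12/23 → 1
L = 17/184 + 43/184 + 11/23 + 12/23 + 1 = 107/46 ≈ 2.326 bits/symbol.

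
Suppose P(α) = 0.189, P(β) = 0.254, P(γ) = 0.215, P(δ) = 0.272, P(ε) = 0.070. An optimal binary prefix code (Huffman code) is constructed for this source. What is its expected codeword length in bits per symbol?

2.259 bits/symbol

Repeatedly combine the two least-probable nodes; the expected code length is the sum of the merged weights.
merge 7/100 + 189/1000 → 259/1000
merge 43/200 + 127/500 → 469/1000
merge 259/1000 + 34/125 → 531/1000
merge 469/1000 + 531/1000 → 1
L = 259/1000 + 469/1000 + 531/1000 + 1 = 2259/1000 = 2.259 bits/symbol.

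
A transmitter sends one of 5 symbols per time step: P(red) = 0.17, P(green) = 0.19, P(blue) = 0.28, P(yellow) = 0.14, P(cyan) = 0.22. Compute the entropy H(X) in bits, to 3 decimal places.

H = −Σ pᵢ log₂ pᵢ.
−0.17·log₂(0.17) = 0.4346
−0.19·log₂(0.19) = 0.4552
−0.28·log₂(0.28) = 0.5142
−0.14·log₂(0.14) = 0.3971
−0.22·log₂(0.22) = 0.4806
Sum ≈ 2.2817 → 2.282 bits.

2.282 bits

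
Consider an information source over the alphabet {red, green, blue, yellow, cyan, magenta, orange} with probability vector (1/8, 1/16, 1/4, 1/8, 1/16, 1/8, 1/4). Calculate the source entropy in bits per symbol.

2.625 bits

Each probability is a power of 1/2, so log₂(1/p) is an integer.
H = Σ p·log₂(1/p) = 1/8·3 + 1/16·4 + 1/4·2 + 1/8·3 + 1/16·4 + 1/8·3 + 1/4·2 = 2.625 bits.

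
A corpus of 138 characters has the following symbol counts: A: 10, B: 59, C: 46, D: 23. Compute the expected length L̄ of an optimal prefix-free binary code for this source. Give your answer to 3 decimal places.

Probabilities are the counts divided by 138.
Repeatedly combine the two least-probable nodes; the expected code length is the sum of the merged weights.
merge 5/69 + 1/6 → 11/46
merge 11/46 + 1/3 → 79/138
merge 59/138 + 79/138 → 1
L = 11/46 + 79/138 + 1 = 125/69 ≈ 1.812 bits/symbol.

1.812 bits/symbol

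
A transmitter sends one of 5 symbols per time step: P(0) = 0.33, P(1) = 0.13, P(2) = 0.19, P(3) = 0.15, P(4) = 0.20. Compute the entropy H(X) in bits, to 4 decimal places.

2.2406 bits

H = −Σ pᵢ log₂ pᵢ.
−0.33·log₂(0.33) = 0.5278
−0.13·log₂(0.13) = 0.3826
−0.19·log₂(0.19) = 0.4552
−0.15·log₂(0.15) = 0.4105
−0.20·log₂(0.20) = 0.4644
Sum ≈ 2.2406 → 2.2406 bits.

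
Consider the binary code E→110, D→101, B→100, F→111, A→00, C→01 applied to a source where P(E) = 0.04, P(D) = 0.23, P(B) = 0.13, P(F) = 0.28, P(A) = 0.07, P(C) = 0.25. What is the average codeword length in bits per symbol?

L̄ = Σ pᵢ·ℓᵢ = 0.04·3 + 0.23·3 + 0.13·3 + 0.28·3 + 0.07·2 + 0.25·2 = 2.68 bits/symbol.

2.68 bits/symbol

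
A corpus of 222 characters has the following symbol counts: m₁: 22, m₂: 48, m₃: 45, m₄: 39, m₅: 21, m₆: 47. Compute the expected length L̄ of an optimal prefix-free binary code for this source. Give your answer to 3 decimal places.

Probabilities are the counts divided by 222.
Repeatedly combine the two least-probable nodes; the expected code length is the sum of the merged weights.
merge 7/74 + 11/111 → 43/222
merge 13/74 + 43/222 → 41/111
merge 15/74 + 47/222 → 46/111
merge 8/37 + 41/111 → 65/111
merge 46/111 + 65/111 → 1
L = 43/222 + 41/111 + 46/111 + 65/111 + 1 = 569/222 ≈ 2.563 bits/symbol.

2.563 bits/symbol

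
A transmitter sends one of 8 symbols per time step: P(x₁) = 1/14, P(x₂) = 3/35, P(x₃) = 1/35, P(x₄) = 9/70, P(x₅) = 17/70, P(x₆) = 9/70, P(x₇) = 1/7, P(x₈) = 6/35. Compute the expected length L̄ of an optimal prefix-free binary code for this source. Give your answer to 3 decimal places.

Repeatedly combine the two least-probable nodes; the expected code length is the sum of the merged weights.
merge 1/35 + 1/14 → 1/10
merge 3/35 + 1/10 → 13/70
merge 9/70 + 9/70 → 9/35
merge 1/7 + 6/35 → 11/35
merge 13/70 + 17/70 → 3/7
merge 9/35 + 11/35 → 4/7
merge 3/7 + 4/7 → 1
L = 1/10 + 13/70 + 9/35 + 11/35 + 3/7 + 4/7 + 1 = 20/7 ≈ 2.857 bits/symbol.

2.857 bits/symbol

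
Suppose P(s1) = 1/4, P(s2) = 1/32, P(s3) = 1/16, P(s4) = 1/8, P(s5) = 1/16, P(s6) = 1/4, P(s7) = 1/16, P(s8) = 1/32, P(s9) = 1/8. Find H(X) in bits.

Each probability is a power of 1/2, so log₂(1/p) is an integer.
H = Σ p·log₂(1/p) = 1/4·2 + 1/32·5 + 1/16·4 + 1/8·3 + 1/16·4 + 1/4·2 + 1/16·4 + 1/32·5 + 1/8·3 = 2.8125 bits.

2.8125 bits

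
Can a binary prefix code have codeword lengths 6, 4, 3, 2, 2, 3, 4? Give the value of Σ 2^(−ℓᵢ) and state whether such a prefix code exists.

0.890625; yes

With common denominator 2^6 = 64: Σ 2^(−ℓᵢ) = 1/64 + 4/64 + 8/64 + 16/64 + 16/64 + 8/64 + 4/64 = 57/64 = 0.890625.
Kraft's inequality requires Σ ≤ 1; here Σ = 0.890625 ≤ 1, so such a prefix code exists.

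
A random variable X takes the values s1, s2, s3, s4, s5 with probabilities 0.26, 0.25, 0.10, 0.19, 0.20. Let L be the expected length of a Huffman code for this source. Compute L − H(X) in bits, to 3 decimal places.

0.033 bits

Entropy H = −Σ p log₂ p ≈ 2.2571 bits.
Huffman merges: 1/10+19/100→29/100; 1/5+1/4→9/20; 13/50+29/100→11/20; 9/20+11/20→1. L = 229/100 ≈ 2.2900.
L − H = 2.2900 − 2.2571 = 0.033 bits.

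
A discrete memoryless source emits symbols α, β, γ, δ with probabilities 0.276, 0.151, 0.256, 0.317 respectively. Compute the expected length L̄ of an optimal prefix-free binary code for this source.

Repeatedly combine the two least-probable nodes; the expected code length is the sum of the merged weights.
merge 151/1000 + 32/125 → 407/1000
merge 69/250 + 317/1000 → 593/1000
merge 407/1000 + 593/1000 → 1
L = 407/1000 + 593/1000 + 1 = 2 bits/symbol.

2 bits/symbol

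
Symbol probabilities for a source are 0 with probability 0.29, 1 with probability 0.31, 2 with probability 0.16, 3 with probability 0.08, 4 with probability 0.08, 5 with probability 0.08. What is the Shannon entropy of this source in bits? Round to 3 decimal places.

H = −Σ pᵢ log₂ pᵢ.
−0.29·log₂(0.29) = 0.5179
−0.31·log₂(0.31) = 0.5238
−0.16·log₂(0.16) = 0.4230
−0.08·log₂(0.08) = 0.2915
−0.08·log₂(0.08) = 0.2915
−0.08·log₂(0.08) = 0.2915
Sum ≈ 2.3392 → 2.339 bits.

2.339 bits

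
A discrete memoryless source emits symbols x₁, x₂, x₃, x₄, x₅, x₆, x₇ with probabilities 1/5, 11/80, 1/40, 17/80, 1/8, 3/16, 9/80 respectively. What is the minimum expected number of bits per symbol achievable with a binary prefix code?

Repeatedly combine the two least-probable nodes; the expected code length is the sum of the merged weights.
merge 1/40 + 9/80 → 11/80
merge 1/8 + 11/80 → 21/80
merge 11/80 + 3/16 → 13/40
merge 1/5 + 17/80 → 33/80
merge 21/80 + 13/40 → 47/80
merge 33/80 + 47/80 → 1
L = 11/80 + 21/80 + 13/40 + 33/80 + 47/80 + 1 = 109/40 = 2.725 bits/symbol.

2.725 bits/symbol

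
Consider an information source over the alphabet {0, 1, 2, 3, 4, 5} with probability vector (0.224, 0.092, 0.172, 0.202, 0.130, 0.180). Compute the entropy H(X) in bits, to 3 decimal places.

2.531 bits

H = −Σ pᵢ log₂ pᵢ.
−0.224·log₂(0.224) = 0.4835
−0.092·log₂(0.092) = 0.3167
−0.172·log₂(0.172) = 0.4368
−0.202·log₂(0.202) = 0.4661
−0.130·log₂(0.130) = 0.3826
−0.180·log₂(0.180) = 0.4453
Sum ≈ 2.5311 → 2.531 bits.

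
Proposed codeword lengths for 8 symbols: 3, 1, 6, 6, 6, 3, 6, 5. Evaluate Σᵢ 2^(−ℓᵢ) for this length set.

0.84375

With common denominator 2^6 = 64: Σ 2^(−ℓᵢ) = 8/64 + 32/64 + 1/64 + 1/64 + 1/64 + 8/64 + 1/64 + 2/64 = 54/64 = 0.84375.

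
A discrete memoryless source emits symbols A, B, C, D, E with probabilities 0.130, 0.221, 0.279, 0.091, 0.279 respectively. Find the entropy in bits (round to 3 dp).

H = −Σ pᵢ log₂ pᵢ.
−0.130·log₂(0.130) = 0.3826
−0.221·log₂(0.221) = 0.4813
−0.279·log₂(0.279) = 0.5138
−0.091·log₂(0.091) = 0.3147
−0.279·log₂(0.279) = 0.5138
Sum ≈ 2.2063 → 2.206 bits.

2.206 bits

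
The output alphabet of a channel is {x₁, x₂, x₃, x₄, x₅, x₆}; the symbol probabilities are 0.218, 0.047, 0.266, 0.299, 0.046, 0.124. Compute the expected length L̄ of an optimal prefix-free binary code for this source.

Repeatedly combine the two least-probable nodes; the expected code length is the sum of the merged weights.
merge 23/500 + 47/1000 → 93/1000
merge 93/1000 + 31/250 → 217/1000
merge 217/1000 + 109/500 → 87/200
merge 133/500 + 299/1000 → 113/200
merge 87/200 + 113/200 → 1
L = 93/1000 + 217/1000 + 87/200 + 113/200 + 1 = 231/100 = 2.31 bits/symbol.

2.31 bits/symbol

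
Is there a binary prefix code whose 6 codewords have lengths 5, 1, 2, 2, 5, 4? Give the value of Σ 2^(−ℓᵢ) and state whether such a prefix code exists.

With common denominator 2^5 = 32: Σ 2^(−ℓᵢ) = 1/32 + 16/32 + 8/32 + 8/32 + 1/32 + 2/32 = 36/32 = 1.125.
Kraft's inequality requires Σ ≤ 1; here Σ = 1.125 > 1, so no such prefix code exists.

1.125; no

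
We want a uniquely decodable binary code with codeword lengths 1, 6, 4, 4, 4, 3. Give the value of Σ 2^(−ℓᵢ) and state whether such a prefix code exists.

With common denominator 2^6 = 64: Σ 2^(−ℓᵢ) = 32/64 + 1/64 + 4/64 + 4/64 + 4/64 + 8/64 = 53/64 = 0.828125.
Kraft's inequality requires Σ ≤ 1; here Σ = 0.828125 ≤ 1, so such a prefix code exists.

0.828125; yes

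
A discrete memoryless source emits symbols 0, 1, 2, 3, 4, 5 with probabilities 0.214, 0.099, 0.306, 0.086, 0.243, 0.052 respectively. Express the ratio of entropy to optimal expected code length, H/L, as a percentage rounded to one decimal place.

99.0%

Entropy H = −Σ p log₂ p ≈ 2.3512 bits.
Huffman merges: 13/250+43/500→69/500; 99/1000+69/500→237/1000; 107/500+237/1000→451/1000; 243/1000+153/500→549/1000; 451/1000+549/1000→1. L = 19/8 ≈ 2.3750.
Efficiency = H/L = 2.3512/2.3750 = 99.0%.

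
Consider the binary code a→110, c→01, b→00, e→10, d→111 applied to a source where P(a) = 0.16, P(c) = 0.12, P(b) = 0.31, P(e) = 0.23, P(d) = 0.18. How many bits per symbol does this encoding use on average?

2.34 bits/symbol

L̄ = Σ pᵢ·ℓᵢ = 0.16·3 + 0.12·2 + 0.31·2 + 0.23·2 + 0.18·3 = 2.34 bits/symbol.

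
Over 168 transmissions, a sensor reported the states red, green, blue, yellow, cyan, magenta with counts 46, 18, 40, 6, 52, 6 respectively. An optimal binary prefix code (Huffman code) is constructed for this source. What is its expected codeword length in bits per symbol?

Probabilities are the counts divided by 168.
Repeatedly combine the two least-probable nodes; the expected code length is the sum of the merged weights.
merge 1/28 + 1/28 → 1/14
merge 1/14 + 3/28 → 5/28
merge 5/28 + 5/21 → 5/12
merge 23/84 + 13/42 → 7/12
merge 5/12 + 7/12 → 1
L = 1/14 + 5/28 + 5/12 + 7/12 + 1 = 9/4 = 2.25 bits/symbol.

2.25 bits/symbol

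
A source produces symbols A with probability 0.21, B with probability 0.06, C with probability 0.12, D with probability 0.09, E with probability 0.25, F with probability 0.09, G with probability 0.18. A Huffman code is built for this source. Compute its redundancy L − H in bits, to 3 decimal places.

Entropy H = −Σ p log₂ p ≈ 2.6540 bits.
Huffman merges: 3/50+9/100→3/20; 9/100+3/25→21/100; 3/20+9/50→33/100; 21/100+21/100→21/50; 1/4+33/100→29/50; 21/50+29/50→1. L = 269/100 ≈ 2.6900.
L − H = 2.6900 − 2.6540 = 0.036 bits.

0.036 bits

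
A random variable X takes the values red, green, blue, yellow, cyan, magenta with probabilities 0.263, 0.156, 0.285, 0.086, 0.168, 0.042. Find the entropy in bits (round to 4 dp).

H = −Σ pᵢ log₂ pᵢ.
−0.263·log₂(0.263) = 0.5068
−0.156·log₂(0.156) = 0.4181
−0.285·log₂(0.285) = 0.5161
−0.086·log₂(0.086) = 0.3044
−0.168·log₂(0.168) = 0.4323
−0.042·log₂(0.042) = 0.1921
Sum ≈ 2.3699 → 2.3699 bits.

2.3699 bits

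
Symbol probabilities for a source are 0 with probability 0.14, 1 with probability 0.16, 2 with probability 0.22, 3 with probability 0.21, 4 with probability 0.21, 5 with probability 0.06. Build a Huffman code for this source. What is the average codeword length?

2.56 bits/symbol

Repeatedly combine the two least-probable nodes; the expected code length is the sum of the merged weights.
merge 3/50 + 7/50 → 1/5
merge 4/25 + 1/5 → 9/25
merge 21/100 + 21/100 → 21/50
merge 11/50 + 9/25 → 29/50
merge 21/50 + 29/50 → 1
L = 1/5 + 9/25 + 21/50 + 29/50 + 1 = 64/25 = 2.56 bits/symbol.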